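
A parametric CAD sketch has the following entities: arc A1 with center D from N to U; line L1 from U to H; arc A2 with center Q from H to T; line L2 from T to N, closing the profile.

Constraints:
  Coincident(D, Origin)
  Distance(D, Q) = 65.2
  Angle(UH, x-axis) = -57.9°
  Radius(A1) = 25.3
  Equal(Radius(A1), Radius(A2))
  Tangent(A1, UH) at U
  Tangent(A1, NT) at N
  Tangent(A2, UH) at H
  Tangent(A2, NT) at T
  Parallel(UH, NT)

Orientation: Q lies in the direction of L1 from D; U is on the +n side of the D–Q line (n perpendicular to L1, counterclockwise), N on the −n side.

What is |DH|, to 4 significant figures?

69.94

Tangency of A1 to both parallel lines with radius 25.3 puts U and N at D ± 25.3·n: U = (21.43, 13.44), N = (-21.43, -13.44). Equal radii place H and T the same way about Q: H = Q + 25.3·n = (56.08, -41.79), T = Q − 25.3·n = (13.22, -68.68). Then |DH| = |H − D| = 69.94.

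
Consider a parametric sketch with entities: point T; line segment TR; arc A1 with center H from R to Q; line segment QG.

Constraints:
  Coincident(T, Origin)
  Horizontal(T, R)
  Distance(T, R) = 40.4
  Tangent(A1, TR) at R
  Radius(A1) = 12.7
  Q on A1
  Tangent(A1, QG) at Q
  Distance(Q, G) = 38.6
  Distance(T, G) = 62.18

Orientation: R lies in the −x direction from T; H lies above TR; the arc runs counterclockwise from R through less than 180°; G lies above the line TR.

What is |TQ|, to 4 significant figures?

31.33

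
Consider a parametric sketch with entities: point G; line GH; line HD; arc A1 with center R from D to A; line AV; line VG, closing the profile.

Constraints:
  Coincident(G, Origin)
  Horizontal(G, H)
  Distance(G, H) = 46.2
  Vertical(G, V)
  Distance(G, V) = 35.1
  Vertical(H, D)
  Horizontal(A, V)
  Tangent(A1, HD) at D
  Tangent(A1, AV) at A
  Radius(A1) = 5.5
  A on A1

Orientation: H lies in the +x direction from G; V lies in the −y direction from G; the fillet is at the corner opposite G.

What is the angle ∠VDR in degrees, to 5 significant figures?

6.7890°

G is at the origin; GH is horizontal with |GH| = 46.2 and H on the +x side, so H = (46.200, 0.0000). GV is vertical with |GV| = 35.1 and V on the −y side, so V = (0.0000, -35.100). The virtual corner opposite G is at (46.200, -35.100). A1 meets HD tangentially, so RD is at right angles to HD and tangency of A1 to AV means the radius RA is perpendicular to AV, with radius 5.5, so the center R sits 5.5 in from both sides at R = (40.700, -29.600). That places the tangent points at D = (46.200, -29.600) on HD and A = (40.700, -35.100) on AV. Then cos ∠VDR = DV·DR / (|DV||DR|), giving 6.7890°.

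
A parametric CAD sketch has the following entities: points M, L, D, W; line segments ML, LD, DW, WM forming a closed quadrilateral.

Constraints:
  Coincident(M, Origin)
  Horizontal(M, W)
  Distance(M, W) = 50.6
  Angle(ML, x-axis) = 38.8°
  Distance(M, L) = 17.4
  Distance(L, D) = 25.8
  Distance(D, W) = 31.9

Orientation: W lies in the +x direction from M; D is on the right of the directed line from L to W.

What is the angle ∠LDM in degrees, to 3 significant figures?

39.6°

Checks: |MW| = 50.60 ✓; |ML| = 17.40 ✓; |LD| = 25.80 ✓; |DW| = 31.90 ✓.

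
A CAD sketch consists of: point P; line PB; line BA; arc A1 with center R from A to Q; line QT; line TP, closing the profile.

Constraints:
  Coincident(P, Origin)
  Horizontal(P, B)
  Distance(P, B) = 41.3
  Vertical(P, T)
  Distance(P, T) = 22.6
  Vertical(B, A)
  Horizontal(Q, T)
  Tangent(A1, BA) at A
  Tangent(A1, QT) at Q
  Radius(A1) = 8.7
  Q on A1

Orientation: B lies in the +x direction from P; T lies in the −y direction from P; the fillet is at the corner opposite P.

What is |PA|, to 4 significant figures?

43.58

P is at the origin; PB is horizontal with |PB| = 41.3 and B on the +x side, so B = (41.30, 0.000). PT is vertical with |PT| = 22.6 and T on the −y side, so T = (0.000, -22.60). The virtual corner opposite P is at (41.30, -22.60). Since A1 is tangent to BA there, RA ⟂ BA and the tangent condition forces RQ to be normal to QT, with radius 8.7, so the center R sits 8.7 in from both sides at R = (32.60, -13.90). That places the tangent points at A = (41.30, -13.90) on BA and Q = (32.60, -22.60) on QT. Then |PA| = |A − P| = 43.58.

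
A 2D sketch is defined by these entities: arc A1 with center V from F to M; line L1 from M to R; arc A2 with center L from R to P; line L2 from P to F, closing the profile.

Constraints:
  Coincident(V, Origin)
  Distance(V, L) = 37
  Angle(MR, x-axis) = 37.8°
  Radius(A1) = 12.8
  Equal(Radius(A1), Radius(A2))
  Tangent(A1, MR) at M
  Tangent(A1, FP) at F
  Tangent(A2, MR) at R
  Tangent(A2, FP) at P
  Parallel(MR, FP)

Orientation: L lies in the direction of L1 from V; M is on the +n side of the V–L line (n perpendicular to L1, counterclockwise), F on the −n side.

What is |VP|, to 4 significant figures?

39.15

Tangency of A1 to both parallel lines with radius 12.8 puts M and F at V ± 12.8·n: M = (-7.845, 10.11), F = (7.845, -10.11). Equal radii place R and P the same way about L: R = L + 12.8·n = (21.39, 32.79), P = L − 12.8·n = (37.08, 12.56). Then |VP| = |P − V| = 39.15.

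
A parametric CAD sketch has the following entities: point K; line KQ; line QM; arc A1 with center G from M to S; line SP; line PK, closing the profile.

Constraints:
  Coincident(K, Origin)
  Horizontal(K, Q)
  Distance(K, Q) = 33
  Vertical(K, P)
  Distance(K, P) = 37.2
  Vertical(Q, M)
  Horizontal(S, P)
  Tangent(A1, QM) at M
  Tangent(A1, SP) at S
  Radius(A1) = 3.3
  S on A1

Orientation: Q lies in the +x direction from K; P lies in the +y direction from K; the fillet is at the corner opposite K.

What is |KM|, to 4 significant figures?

47.31

The virtual corner opposite K is at (33.00, 37.20). A1 meets QM tangentially, so GM is at right angles to QM and tangency of A1 to SP means the radius GS is perpendicular to SP, with radius 3.3, so the center G sits 3.3 in from both sides at G = (29.70, 33.90). That places the tangent points at M = (33.00, 33.90) on QM and S = (29.70, 37.20) on SP. Then |KM| = |M − K| = 47.31.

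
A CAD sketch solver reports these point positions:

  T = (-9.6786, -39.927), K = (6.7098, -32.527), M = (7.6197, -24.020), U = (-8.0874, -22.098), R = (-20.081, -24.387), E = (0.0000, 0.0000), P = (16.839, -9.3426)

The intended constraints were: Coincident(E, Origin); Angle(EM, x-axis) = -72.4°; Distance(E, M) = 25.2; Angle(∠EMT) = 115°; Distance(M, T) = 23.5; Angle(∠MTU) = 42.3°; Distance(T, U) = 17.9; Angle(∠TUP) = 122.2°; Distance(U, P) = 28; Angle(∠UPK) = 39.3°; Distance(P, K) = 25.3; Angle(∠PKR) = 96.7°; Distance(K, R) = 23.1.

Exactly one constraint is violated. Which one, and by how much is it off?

Distance(K, R) = 23.1 — off by 4.90.

E = (0.00, 0.00) ✓; EM at -72.40° ✓; |EM| = 25.20 ✓; ∠EMT = 115.0° ✓; |MT| = 23.50 ✓; ∠MTU = 42.30° ✓; |TU| = 17.90 ✓; ∠TUP = 122.2° ✓; |UP| = 28.00 ✓; ∠UPK = 39.30° ✓; |PK| = 25.30 ✓; ∠PKR = 96.70° ✓; |KR| = 28.00 ✗.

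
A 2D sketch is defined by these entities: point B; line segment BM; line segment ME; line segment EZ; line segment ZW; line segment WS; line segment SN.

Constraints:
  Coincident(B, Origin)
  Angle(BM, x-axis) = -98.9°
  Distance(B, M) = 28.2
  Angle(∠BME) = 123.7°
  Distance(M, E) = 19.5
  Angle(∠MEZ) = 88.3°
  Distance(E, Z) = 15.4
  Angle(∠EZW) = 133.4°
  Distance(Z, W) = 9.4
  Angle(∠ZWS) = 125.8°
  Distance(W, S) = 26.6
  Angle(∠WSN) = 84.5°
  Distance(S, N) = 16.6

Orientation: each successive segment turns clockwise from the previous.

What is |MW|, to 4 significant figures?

24.76

B is at the origin; BM runs at -98.9° with length 28.2, so M = (-4.363, -27.86). ∠BME = 123.7° gives ME at -155.2° from the x-axis; with |ME| = 19.5, E = (-22.06, -36.04). ∠MEZ = 88.3° gives EZ at 113.1° from the x-axis; with |EZ| = 15.4, Z = (-28.11, -21.87). ∠EZW = 133.4° gives ZW at 66.50° from the x-axis; with |ZW| = 9.4, W = (-24.36, -13.25). Then |MW| = |W − M| = 24.76.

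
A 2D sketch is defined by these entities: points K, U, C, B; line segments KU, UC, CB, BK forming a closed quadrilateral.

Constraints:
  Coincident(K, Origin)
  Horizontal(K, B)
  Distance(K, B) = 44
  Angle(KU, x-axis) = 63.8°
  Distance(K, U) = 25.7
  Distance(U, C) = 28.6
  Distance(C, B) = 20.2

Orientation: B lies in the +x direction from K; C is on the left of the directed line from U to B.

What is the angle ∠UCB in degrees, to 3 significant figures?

109°

Checks: K = (0.00, 0.00) ✓; |UC| = 28.60 ✓; |CB| = 20.20 ✓.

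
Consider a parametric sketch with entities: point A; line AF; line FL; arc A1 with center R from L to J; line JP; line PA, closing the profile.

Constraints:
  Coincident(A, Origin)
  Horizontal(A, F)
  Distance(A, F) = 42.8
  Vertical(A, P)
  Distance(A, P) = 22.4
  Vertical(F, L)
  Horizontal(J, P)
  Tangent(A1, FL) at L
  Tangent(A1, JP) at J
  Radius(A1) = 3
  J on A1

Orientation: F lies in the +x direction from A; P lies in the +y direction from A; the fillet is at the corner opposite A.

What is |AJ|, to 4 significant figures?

45.67

A is at the origin; AF is horizontal with |AF| = 42.8 and F on the +x side, so F = (42.80, 0.000). A and P share the same x with |AP| = 22.4 and P on the +y side, so P = (0.000, 22.40). The virtual corner opposite A is at (42.80, 22.40). Since A1 is tangent to FL there, RL ⟂ FL and A1 meets JP tangentially, so RJ is at right angles to JP, with radius 3.0, so the center R sits 3.0 in from both sides at R = (39.80, 19.40). That places the tangent points at L = (42.80, 19.40) on FL and J = (39.80, 22.40) on JP. Then |AJ| = |J − A| = 45.67.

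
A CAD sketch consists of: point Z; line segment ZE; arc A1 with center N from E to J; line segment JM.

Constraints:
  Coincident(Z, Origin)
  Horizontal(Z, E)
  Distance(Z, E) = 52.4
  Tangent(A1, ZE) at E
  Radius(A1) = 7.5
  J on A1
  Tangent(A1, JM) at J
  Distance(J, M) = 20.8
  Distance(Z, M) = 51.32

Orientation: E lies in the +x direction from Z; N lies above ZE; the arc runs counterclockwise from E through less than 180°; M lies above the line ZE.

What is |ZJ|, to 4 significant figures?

59.16

Z is at the origin; ZE is horizontal with |ZE| = 52.4 and E on the +x side, so E = (52.40, 0.000). The tangent condition forces NE to be normal to ZE, so N = E + (0, 7.5) = (52.40, 7.500). Since NJ ⟂ JM (tangency), |NM| = √(7.5² + 20.8²) = 22.11 regardless of where J sits on A1. So M lies on both circle(Z, 51.32) and circle(N, 22.11); the above-ZE intersection is M = (43.25, 27.63). J is the foot of the tangent from M: J = (57.77, 12.74).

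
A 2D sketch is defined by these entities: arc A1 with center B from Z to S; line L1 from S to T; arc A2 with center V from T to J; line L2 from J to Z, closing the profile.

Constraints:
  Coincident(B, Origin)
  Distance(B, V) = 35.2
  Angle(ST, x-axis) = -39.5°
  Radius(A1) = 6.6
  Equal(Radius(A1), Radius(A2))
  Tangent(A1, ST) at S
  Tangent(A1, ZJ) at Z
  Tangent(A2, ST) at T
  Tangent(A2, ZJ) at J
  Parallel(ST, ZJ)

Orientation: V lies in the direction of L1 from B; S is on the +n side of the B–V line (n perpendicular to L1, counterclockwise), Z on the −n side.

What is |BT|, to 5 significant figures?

35.813

The slot axis is L1's direction at -39.5°, so u = (cos -39.5°, sin -39.5°) = (0.77162, -0.63608) and n = (−sin -39.5°, cos -39.5°) = (0.63608, 0.77162). B is at the origin and V lies 35.2 along u from B, so V = 35.2·u = (27.161, -22.390). Tangency of A1 to both parallel lines with radius 6.6 puts S and Z at B ± 6.6·n: S = (4.1981, 5.0927), Z = (-4.1981, -5.0927). Equal radii place T and J the same way about V: T = V + 6.6·n = (31.359, -17.297), J = V − 6.6·n = (22.963, -27.483). Then |BT| = |T − B| = 35.813.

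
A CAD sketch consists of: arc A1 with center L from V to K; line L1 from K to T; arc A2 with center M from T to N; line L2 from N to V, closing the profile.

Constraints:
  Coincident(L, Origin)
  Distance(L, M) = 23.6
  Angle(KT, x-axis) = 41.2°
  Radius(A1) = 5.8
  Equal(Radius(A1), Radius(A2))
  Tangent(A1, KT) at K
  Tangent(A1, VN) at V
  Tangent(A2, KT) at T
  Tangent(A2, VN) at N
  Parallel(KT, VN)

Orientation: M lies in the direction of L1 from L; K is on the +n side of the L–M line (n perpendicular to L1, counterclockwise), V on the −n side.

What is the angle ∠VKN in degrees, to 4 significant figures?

63.82°

The slot axis is L1's direction at 41.2°, so u = (cos 41.2°, sin 41.2°) = (0.7524, 0.6587) and n = (−sin 41.2°, cos 41.2°) = (-0.6587, 0.7524). L is at the origin and M lies 23.6 along u from L, so M = 23.6·u = (17.76, 15.55). Tangency of A1 to both parallel lines with radius 5.8 puts K and V at L ± 5.8·n: K = (-3.820, 4.364), V = (3.820, -4.364). Equal radii place T and N the same way about M: T = M + 5.8·n = (13.94, 19.91), N = M − 5.8·n = (21.58, 11.18). Then cos ∠VKN = KV·KN / (|KV||KN|), giving 63.82°.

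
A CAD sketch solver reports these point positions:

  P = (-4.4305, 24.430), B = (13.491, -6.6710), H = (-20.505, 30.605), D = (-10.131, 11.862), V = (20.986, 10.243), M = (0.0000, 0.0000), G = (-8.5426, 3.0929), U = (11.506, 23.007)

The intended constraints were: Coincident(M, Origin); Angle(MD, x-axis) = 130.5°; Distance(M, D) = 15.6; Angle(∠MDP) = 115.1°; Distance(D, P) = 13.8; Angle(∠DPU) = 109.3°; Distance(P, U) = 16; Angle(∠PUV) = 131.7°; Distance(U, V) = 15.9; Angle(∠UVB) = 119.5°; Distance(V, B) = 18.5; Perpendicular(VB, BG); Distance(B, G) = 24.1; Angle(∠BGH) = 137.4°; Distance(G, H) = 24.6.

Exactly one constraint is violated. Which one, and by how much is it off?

Distance(G, H) = 24.6 — off by 5.40.

M = (0.00, 0.00) ✓; MD at 130.5° ✓; |MD| = 15.60 ✓; ∠MDP = 115.1° ✓; |DP| = 13.80 ✓; ∠DPU = 109.3° ✓; |PU| = 16.00 ✓; ∠PUV = 131.7° ✓; |UV| = 15.90 ✓; ∠UVB = 119.5° ✓; |VB| = 18.50 ✓; ∠(VB, BG) = 90.00° ✓; |BG| = 24.10 ✓; ∠BGH = 137.4° ✓; |GH| = 30.00 ✗.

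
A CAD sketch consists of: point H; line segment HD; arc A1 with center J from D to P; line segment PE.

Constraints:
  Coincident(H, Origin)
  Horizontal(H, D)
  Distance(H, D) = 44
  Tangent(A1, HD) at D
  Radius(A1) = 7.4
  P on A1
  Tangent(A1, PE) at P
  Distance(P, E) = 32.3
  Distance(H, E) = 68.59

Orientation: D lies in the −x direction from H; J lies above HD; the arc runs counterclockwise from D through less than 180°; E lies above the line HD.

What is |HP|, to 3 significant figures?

39.8

Checks: |JP| = 7.400 ✓; ∠(JP, PE) = 90.00° ✓; |PE| = 32.30 ✓; |HE| = 68.59 ✓.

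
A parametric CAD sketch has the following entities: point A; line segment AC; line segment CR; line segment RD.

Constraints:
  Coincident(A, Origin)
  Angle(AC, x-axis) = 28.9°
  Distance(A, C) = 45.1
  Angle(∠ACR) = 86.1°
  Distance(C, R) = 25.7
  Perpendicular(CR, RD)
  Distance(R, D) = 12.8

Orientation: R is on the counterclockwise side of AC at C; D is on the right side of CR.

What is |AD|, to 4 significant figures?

62.07

A is at the origin; AC runs at 28.9° with length 45.1, so C = 45.1·(cos 28.9°, sin 28.9°) = (39.48, 21.80). ∠ACR = 86.1°, so CR runs at 28.9° + (180° − 86.1°) = 122.8° from the x-axis; with |CR| = 25.7, R = C + 25.7·(cos 122.8°, sin 122.8°) = (25.56, 43.40). The perpendicularity gives RD at right angles to CR; with |RD| = 12.8 on the right of CR, D = R + 12.8·(0.8406, 0.5417) = (36.32, 50.33). Then |AD| = |D − A| = 62.07.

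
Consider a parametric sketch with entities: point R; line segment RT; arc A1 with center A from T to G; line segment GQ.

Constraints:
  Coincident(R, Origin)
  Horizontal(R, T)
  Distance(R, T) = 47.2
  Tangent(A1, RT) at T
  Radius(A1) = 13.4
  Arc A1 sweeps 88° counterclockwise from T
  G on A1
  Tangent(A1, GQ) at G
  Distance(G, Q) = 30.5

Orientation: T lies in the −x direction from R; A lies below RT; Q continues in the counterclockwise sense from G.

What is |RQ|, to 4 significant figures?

75.41

On A1, T sits at bearing 90° from A; an 88° counterclockwise sweep puts G at bearing 178°, so G = A + 13.4·(cos 178°, sin 178°) = (-60.59, -12.93). Tangency of A1 to GQ means the radius AG is perpendicular to GQ, so GQ runs along (−sin 178°, cos 178°); with |GQ| = 30.5, Q = (-61.66, -43.41). Then |RQ| = |Q − R| = 75.41.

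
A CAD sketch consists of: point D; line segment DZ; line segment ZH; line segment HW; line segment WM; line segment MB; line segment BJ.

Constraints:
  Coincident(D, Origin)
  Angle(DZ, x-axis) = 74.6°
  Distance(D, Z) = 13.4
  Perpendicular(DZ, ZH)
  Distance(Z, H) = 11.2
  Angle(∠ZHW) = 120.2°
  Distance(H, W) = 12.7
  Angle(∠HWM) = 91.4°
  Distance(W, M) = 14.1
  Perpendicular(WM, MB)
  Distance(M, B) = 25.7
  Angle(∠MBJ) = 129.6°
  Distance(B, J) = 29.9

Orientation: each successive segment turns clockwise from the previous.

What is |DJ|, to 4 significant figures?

45.26

D is at the origin; DZ runs at 74.6° with length 13.4, so Z = (3.558, 12.92). DZ is perpendicular to ZH, so ZH runs at -15.40°; with |ZH| = 11.2, H = (14.36, 9.945). ∠ZHW = 120.2° gives HW at -75.20° from the x-axis; with |HW| = 12.7, W = (17.60, -2.334). ∠HWM = 91.4° gives WM at -163.8° from the x-axis; with |WM| = 14.1, M = (4.060, -6.268). The perpendicularity gives MB at right angles to WM, so MB runs at 106.2°; with |MB| = 25.7, B = (-3.110, 18.41). ∠MBJ = 129.6° gives BJ at 55.80° from the x-axis; with |BJ| = 29.9, J = (13.70, 43.14). Then |DJ| = |J − D| = 45.26.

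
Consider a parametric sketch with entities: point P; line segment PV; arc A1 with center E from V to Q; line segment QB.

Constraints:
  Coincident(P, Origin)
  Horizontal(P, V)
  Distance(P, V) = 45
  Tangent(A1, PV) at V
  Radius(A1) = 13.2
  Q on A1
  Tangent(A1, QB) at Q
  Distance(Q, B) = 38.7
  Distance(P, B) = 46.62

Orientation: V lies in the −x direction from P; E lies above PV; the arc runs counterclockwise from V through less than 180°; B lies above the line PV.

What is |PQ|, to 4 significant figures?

33.85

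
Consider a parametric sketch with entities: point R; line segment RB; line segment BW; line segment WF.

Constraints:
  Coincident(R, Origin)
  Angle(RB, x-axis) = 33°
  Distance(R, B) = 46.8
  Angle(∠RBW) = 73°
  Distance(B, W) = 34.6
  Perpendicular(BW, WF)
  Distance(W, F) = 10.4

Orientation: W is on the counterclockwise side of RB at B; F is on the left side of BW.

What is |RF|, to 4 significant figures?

40.22

R is at the origin; RB runs at 33.0° with length 46.8, so B = 46.8·(cos 33.0°, sin 33.0°) = (39.25, 25.49). ∠RBW = 73.0°, so BW runs at 33.0° + (180° − 73.0°) = 140.0° from the x-axis; with |BW| = 34.6, W = B + 34.6·(cos 140.0°, sin 140.0°) = (12.74, 47.73). BW is perpendicular to WF; with |WF| = 10.4 on the left of BW, F = W + 10.4·(-0.6428, -0.7660) = (6.060, 39.76). Then |RF| = |F − R| = 40.22.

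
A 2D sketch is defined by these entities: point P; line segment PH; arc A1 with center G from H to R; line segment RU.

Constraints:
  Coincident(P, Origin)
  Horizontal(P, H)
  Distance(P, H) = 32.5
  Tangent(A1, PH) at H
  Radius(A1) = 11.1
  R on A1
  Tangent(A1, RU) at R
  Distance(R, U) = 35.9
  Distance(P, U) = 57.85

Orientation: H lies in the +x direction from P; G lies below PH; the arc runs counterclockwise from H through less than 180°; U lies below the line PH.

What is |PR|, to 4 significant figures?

25.92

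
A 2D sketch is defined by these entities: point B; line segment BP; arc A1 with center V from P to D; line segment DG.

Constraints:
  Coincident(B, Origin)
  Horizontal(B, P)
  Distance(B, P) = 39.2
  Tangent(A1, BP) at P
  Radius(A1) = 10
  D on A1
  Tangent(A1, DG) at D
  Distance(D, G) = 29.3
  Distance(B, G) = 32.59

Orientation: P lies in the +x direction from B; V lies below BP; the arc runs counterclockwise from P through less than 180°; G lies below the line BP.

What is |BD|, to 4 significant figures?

31.16

B is at the origin; BP is horizontal with |BP| = 39.2 and P on the +x side, so P = (39.20, 0.000). Tangency of A1 to BP means the radius VP is perpendicular to BP, so V = P + (0, -10) = (39.20, -10.00). Since VD ⟂ DG (tangency), |VG| = √(10.0² + 29.3²) = 30.96 regardless of where D sits on A1. So G lies on both circle(B, 32.59) and circle(V, 30.96); the below-BP intersection is G = (14.79, -29.04). D is the foot of the tangent from G: D = (30.83, -4.524).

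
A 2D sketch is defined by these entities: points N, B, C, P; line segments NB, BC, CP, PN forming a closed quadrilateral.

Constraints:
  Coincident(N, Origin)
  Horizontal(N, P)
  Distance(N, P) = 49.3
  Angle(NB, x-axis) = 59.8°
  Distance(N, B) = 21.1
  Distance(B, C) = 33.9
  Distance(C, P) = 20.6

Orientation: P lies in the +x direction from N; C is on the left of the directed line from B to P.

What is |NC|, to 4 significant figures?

48.77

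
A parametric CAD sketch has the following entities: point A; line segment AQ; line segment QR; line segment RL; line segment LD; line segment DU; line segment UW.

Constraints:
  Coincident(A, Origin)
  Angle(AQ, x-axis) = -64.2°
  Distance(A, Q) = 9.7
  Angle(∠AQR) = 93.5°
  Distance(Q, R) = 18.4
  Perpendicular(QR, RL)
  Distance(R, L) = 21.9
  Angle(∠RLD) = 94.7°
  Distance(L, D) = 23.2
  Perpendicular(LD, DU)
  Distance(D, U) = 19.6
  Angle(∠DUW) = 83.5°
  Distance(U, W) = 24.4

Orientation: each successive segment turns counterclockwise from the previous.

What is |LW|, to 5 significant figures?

16.870

A is at the origin; AQ runs at -64.2° with length 9.7, so Q = (4.2217, -8.7331). ∠AQR = 93.5° gives QR at 22.300° from the x-axis; with |QR| = 18.4, R = (21.246, -1.7511). The perpendicularity gives RL at right angles to QR, so RL runs at 112.30°; with |RL| = 21.9, L = (12.936, 18.511). ∠RLD = 94.7° gives LD at -162.40° from the x-axis; with |LD| = 23.2, D = (-9.1785, 11.496). LD is perpendicular to DU, so DU runs at -72.400°; with |DU| = 19.6, U = (-3.2521, -7.1865). ∠DUW = 83.5° gives UW at 24.100° from the x-axis; with |UW| = 24.4, W = (19.021, 2.7767). Then |LW| = |W − L| = 16.870.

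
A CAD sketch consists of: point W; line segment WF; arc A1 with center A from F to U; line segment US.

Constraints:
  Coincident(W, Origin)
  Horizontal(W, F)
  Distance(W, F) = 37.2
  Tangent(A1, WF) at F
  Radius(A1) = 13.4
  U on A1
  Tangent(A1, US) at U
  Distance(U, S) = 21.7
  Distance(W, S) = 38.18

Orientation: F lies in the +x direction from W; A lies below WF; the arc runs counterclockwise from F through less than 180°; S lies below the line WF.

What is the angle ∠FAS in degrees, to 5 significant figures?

138.17°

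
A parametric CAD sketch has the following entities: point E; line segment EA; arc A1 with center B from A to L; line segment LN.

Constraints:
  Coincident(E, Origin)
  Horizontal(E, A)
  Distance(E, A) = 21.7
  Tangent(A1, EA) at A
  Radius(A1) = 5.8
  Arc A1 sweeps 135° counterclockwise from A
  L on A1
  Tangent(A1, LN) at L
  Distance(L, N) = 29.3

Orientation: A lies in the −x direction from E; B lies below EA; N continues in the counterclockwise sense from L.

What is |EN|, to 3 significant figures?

31.0

On A1, A sits at bearing 90° from B; a 135° counterclockwise sweep puts L at bearing 225°, so L = B + 5.8·(cos 225°, sin 225°) = (-25.8, -9.90). Tangency of A1 to LN means the radius BL is perpendicular to LN, so LN runs along (−sin 225°, cos 225°); with |LN| = 29.3, N = (-5.08, -30.6). Then |EN| = |N − E| = 31.0.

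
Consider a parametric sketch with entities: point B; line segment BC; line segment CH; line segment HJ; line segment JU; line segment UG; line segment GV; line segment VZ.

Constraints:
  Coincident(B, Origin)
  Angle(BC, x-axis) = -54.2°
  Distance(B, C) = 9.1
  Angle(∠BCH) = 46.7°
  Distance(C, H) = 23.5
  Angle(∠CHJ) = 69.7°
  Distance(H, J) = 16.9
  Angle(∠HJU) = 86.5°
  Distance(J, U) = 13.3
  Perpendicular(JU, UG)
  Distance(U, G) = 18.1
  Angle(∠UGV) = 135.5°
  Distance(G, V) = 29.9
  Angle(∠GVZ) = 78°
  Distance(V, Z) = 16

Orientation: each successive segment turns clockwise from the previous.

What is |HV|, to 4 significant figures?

24.17

B is at the origin; BC runs at -54.2° with length 9.1, so C = (5.323, -7.381). ∠BCH = 46.7° gives CH at 172.5° from the x-axis; with |CH| = 23.5, H = (-17.98, -4.313). ∠CHJ = 69.7° gives HJ at 62.20° from the x-axis; with |HJ| = 16.9, J = (-10.09, 10.64). ∠HJU = 86.5° gives JU at -31.30° from the x-axis; with |JU| = 13.3, U = (1.270, 3.726). JU ⟂ UG, so UG runs at -121.3°; with |UG| = 18.1, G = (-8.133, -11.74). ∠UGV = 135.5° gives GV at -165.8° from the x-axis; with |GV| = 29.9, V = (-37.12, -19.07). Then |HV| = |V − H| = 24.17.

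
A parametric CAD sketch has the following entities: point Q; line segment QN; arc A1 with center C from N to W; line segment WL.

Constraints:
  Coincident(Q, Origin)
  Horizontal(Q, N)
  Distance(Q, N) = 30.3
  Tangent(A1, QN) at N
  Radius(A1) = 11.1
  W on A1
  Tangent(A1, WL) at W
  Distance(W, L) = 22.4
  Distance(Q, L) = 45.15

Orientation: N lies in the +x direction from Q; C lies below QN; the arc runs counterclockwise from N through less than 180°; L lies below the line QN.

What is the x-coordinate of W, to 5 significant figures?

19.842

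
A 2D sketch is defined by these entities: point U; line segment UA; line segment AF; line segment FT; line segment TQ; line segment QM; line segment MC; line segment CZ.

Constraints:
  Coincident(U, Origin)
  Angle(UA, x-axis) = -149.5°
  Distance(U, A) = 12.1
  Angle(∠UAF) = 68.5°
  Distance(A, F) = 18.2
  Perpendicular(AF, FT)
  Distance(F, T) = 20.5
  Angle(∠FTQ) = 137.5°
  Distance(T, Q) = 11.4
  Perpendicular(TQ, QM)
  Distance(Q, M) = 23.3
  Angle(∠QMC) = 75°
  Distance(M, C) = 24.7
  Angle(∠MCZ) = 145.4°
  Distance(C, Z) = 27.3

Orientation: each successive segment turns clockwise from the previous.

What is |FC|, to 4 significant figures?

4.050

U is at the origin; UA runs at -149.5° with length 12.1, so A = (-10.43, -6.141). ∠UAF = 68.5° gives AF at 99.00° from the x-axis; with |AF| = 18.2, F = (-13.27, 11.83). AF is perpendicular to FT, so FT runs at 9.000°; with |FT| = 20.5, T = (6.975, 15.04). ∠FTQ = 137.5° gives TQ at -33.50° from the x-axis; with |TQ| = 11.4, Q = (16.48, 8.750). The perpendicularity gives QM at right angles to TQ, so QM runs at -123.5°; with |QM| = 23.3, M = (3.621, -10.68). ∠QMC = 75.0° gives MC at 131.5° from the x-axis; with |MC| = 24.7, C = (-12.75, 7.819). Then |FC| = |C − F| = 4.050.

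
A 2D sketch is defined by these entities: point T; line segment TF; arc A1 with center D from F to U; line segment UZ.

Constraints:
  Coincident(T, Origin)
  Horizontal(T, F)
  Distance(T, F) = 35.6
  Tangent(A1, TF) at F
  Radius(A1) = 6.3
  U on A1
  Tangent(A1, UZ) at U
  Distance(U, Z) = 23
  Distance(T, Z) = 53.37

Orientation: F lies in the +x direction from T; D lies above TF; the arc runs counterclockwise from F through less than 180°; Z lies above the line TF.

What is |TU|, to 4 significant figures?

42.16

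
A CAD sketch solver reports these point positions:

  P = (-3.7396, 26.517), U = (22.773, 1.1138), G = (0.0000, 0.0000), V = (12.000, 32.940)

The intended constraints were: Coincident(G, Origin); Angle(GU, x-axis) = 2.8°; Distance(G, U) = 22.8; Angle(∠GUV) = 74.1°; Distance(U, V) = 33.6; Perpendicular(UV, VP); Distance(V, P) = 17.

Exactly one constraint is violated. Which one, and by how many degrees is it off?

Perpendicular(UV, VP) — off by 3.50°.

G = (0.00, 0.00) ✓; GU at 2.800° ✓; |GU| = 22.80 ✓; ∠GUV = 74.10° ✓; |UV| = 33.60 ✓; ∠(UV, VP) = 93.50° ✗; |VP| = 17.00 ✓.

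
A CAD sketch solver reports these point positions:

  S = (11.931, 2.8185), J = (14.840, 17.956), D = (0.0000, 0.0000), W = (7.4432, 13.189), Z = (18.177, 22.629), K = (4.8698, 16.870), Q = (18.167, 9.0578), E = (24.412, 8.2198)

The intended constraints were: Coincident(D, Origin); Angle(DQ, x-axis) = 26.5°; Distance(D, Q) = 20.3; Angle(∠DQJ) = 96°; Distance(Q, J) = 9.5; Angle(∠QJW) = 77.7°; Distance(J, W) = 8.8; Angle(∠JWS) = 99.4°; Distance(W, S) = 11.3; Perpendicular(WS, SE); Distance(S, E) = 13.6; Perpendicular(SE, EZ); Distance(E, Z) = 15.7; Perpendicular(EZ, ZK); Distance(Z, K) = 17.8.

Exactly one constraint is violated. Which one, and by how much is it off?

Distance(Z, K) = 17.8 — off by 3.30.

D = (0.00, 0.00) ✓; DQ at 26.50° ✓; |DQ| = 20.30 ✓; ∠DQJ = 96.00° ✓; |QJ| = 9.500 ✓; ∠QJW = 77.70° ✓; |JW| = 8.800 ✓; ∠JWS = 99.40° ✓; |WS| = 11.30 ✓; ∠(WS, SE) = 90.00° ✓; |SE| = 13.60 ✓; ∠(SE, EZ) = 90.00° ✓; |EZ| = 15.70 ✓; ∠(EZ, ZK) = 90.00° ✓; |ZK| = 14.50 ✗.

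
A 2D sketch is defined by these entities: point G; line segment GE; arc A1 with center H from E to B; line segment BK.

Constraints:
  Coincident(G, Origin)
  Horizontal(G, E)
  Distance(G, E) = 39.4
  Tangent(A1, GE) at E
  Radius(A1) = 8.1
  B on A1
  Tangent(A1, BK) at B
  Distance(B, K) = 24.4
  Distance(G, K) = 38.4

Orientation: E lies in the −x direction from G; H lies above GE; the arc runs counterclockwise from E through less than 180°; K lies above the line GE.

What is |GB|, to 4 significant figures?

32.16

G is at the origin; GE is horizontal with |GE| = 39.4 and E on the −x side, so E = (-39.40, 0.000). Tangency of A1 to GE means the radius HE is perpendicular to GE, so H = E + (0, 8.1) = (-39.40, 8.100). Since HB ⟂ BK (tangency), |HK| = √(8.1² + 24.4²) = 25.71 regardless of where B sits on A1. So K lies on both circle(G, 38.4) and circle(H, 25.71); the above-GE intersection is K = (-24.84, 29.29). B is the foot of the tangent from K: B = (-31.62, 5.848).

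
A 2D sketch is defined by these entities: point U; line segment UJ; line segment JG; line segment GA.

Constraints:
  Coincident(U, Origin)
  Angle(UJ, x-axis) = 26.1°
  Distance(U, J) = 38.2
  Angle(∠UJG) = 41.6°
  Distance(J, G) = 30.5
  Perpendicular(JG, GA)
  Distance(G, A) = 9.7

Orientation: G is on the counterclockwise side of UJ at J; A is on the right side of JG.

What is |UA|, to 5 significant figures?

35.115

U is at the origin; UJ runs at 26.1° with length 38.2, so J = 38.2·(cos 26.1°, sin 26.1°) = (34.305, 16.806). ∠UJG = 41.6°, so JG runs at 26.1° + (180° − 41.6°) = 164.50° from the x-axis; with |JG| = 30.5, G = J + 30.5·(cos 164.50°, sin 164.50°) = (4.9139, 24.956). JG ⟂ GA; with |GA| = 9.7 on the right of JG, A = G + 9.7·(0.26724, 0.96363) = (7.5061, 34.304). Then |UA| = |A − U| = 35.115.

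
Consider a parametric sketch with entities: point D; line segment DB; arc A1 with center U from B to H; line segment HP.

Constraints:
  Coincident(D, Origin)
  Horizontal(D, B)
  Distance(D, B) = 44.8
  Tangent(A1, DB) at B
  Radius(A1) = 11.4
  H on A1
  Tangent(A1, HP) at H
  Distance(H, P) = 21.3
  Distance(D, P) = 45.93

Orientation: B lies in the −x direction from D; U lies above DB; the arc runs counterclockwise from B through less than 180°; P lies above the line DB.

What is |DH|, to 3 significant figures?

35.2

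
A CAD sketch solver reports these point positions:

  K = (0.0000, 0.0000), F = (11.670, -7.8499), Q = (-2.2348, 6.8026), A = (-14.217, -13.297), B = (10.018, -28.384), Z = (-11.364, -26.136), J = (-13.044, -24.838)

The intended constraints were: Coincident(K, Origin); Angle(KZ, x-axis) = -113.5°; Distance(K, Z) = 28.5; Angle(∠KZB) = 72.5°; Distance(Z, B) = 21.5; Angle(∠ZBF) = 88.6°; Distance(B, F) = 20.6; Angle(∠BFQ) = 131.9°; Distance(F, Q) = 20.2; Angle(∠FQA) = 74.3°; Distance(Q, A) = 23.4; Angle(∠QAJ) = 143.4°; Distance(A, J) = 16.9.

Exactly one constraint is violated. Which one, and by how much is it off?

Distance(A, J) = 16.9 — off by 5.30.

K = (0.00, 0.00) ✓; KZ at -113.5° ✓; |KZ| = 28.50 ✓; ∠KZB = 72.50° ✓; |ZB| = 21.50 ✓; ∠ZBF = 88.60° ✓; |BF| = 20.60 ✓; ∠BFQ = 131.9° ✓; |FQ| = 20.20 ✓; ∠FQA = 74.30° ✓; |QA| = 23.40 ✓; ∠QAJ = 143.4° ✓; |AJ| = 11.60 ✗.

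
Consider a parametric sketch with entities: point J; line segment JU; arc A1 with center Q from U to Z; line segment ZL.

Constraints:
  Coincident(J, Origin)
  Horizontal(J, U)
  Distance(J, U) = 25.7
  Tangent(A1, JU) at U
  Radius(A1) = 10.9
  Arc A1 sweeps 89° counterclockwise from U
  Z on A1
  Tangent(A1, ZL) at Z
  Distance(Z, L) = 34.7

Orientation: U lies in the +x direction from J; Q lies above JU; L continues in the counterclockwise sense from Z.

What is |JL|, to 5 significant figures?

58.700

On A1, U sits at bearing -90° from Q; an 89° counterclockwise sweep puts Z at bearing -1°, so Z = Q + 10.9·(cos -1°, sin -1°) = (36.598, 10.710). A1 meets ZL tangentially, so QZ is at right angles to ZL, so ZL runs along (−sin -1°, cos -1°); with |ZL| = 34.7, L = (37.204, 45.404). Then |JL| = |L − J| = 58.700.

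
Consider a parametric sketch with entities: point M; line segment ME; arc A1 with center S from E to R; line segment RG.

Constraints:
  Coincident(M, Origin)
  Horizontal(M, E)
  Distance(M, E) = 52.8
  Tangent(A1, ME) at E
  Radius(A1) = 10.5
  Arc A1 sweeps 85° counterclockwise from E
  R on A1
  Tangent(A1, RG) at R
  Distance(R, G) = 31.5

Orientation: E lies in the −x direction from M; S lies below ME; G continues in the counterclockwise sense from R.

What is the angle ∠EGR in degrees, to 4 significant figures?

12.87°

M is at the origin; M and E share the same y with |ME| = 52.8 and E on the −x side, so E = (-52.80, 0.000). The tangent condition forces SE to be normal to ME, so S = E + (0, -10.5) = (-52.80, -10.50). On A1, E sits at bearing 90° from S; an 85° counterclockwise sweep puts R at bearing 175°, so R = S + 10.5·(cos 175°, sin 175°) = (-63.26, -9.585). Since A1 is tangent to RG there, SR ⟂ RG, so RG runs along (−sin 175°, cos 175°); with |RG| = 31.5, G = (-66.01, -40.96). Then cos ∠EGR = GE·GR / (|GE||GR|), giving 12.87°.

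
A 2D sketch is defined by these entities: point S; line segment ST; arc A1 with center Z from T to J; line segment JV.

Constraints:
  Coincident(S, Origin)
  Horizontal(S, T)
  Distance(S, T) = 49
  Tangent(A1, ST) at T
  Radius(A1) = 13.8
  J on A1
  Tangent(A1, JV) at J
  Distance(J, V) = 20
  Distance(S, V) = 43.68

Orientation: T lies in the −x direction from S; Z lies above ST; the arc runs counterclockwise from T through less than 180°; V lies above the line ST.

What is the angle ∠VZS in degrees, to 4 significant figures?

59.01°

S is at the origin; ST is horizontal with |ST| = 49.0 and T on the −x side, so T = (-49.00, 0.000). A1 meets ST tangentially, so ZT is at right angles to ST, so Z = T + (0, 13.8) = (-49.00, 13.80). Since ZJ ⟂ JV (tangency), |ZV| = √(13.8² + 20.0²) = 24.30 regardless of where J sits on A1. So V lies on both circle(S, 43.68) and circle(Z, 24.30); the above-ST intersection is V = (-31.31, 30.46). J is the foot of the tangent from V: J = (-35.51, 10.90).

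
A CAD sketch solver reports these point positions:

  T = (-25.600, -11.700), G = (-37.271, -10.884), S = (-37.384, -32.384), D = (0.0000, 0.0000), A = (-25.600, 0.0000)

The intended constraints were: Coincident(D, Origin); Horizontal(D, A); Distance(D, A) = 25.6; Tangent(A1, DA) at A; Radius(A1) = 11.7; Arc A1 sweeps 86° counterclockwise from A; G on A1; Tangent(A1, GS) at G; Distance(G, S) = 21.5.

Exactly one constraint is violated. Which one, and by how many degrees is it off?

Tangent(A1, GS) at G — off by 3.70°.

D = (0.00, 0.00) ✓; D.y = 0.00, A.y = 0.00 ✓; |DA| = 25.60 ✓; ∠(TA, AD) = 90.00° ✓; |TA| = 11.70 ✓; bearing(T→G) − bearing(T→A) = 86.00° ✓; |TG| = 11.70 ✓; ∠(TG, GS) = 86.30° ✗; |GS| = 21.50 ✓.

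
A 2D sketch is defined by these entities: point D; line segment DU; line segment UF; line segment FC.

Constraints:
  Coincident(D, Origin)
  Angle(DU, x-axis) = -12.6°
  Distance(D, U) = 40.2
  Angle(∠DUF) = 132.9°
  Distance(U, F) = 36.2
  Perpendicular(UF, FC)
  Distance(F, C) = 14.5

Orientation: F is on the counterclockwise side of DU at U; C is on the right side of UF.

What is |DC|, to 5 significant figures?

77.278

∠DUF = 132.9°, so UF runs at -12.6° + (180° − 132.9°) = 34.500° from the x-axis; with |UF| = 36.2, F = U + 36.2·(cos 34.500°, sin 34.500°) = (69.065, 11.735). UF is perpendicular to FC; with |FC| = 14.5 on the right of UF, C = F + 14.5·(0.56641, -0.82413) = (77.278, -0.21528). Then |DC| = |C − D| = 77.278.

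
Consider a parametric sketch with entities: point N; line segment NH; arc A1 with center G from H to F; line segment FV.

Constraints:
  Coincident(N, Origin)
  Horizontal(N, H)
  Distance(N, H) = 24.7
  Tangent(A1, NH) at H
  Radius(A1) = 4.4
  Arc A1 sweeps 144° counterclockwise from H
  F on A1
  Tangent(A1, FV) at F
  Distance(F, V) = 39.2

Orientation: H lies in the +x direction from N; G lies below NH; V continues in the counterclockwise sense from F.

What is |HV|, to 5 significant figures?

42.538

On A1, H sits at bearing 90° from G; a 144° counterclockwise sweep puts F at bearing 234°, so F = G + 4.4·(cos 234°, sin 234°) = (22.114, -7.9597). Since A1 is tangent to FV there, GF ⟂ FV, so FV runs along (−sin 234°, cos 234°); with |FV| = 39.2, V = (53.827, -31.001). Then |HV| = |V − H| = 42.538.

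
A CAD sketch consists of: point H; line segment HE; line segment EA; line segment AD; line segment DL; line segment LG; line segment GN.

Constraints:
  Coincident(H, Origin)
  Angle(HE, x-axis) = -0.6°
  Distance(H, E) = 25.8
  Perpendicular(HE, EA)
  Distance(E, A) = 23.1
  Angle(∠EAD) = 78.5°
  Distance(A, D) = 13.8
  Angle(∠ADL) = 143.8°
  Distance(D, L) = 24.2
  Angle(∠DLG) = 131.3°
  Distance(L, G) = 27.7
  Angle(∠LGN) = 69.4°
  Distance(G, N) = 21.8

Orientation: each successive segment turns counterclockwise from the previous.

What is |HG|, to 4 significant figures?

25.09

∠ADL = 143.8° gives DL at -132.9° from the x-axis; with |DL| = 24.2, L = (-3.984, 2.492). ∠DLG = 131.3° gives LG at -84.20° from the x-axis; with |LG| = 27.7, G = (-1.185, -25.07). Then |HG| = |G − H| = 25.09.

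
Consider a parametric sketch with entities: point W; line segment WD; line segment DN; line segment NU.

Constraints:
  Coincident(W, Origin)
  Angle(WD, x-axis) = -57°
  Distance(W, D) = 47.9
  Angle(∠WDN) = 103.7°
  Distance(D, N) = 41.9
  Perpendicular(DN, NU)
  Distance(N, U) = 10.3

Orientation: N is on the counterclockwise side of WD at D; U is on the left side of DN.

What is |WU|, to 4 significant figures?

64.41

W is at the origin; WD runs at -57.0° with length 47.9, so D = 47.9·(cos -57.0°, sin -57.0°) = (26.09, -40.17). ∠WDN = 103.7°, so DN runs at -57.0° + (180° − 103.7°) = 19.30° from the x-axis; with |DN| = 41.9, N = D + 41.9·(cos 19.30°, sin 19.30°) = (65.63, -26.32). DN is perpendicular to NU; with |NU| = 10.3 on the left of DN, U = N + 10.3·(-0.3305, 0.9438) = (62.23, -16.60). Then |WU| = |U − W| = 64.41.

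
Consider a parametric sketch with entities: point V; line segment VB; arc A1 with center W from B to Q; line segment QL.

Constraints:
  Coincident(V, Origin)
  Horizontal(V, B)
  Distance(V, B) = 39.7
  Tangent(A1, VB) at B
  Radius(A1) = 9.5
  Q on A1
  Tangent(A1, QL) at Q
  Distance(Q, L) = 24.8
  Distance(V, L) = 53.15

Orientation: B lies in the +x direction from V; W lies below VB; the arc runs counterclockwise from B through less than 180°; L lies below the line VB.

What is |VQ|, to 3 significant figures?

33.3

Checks: |WQ| = 9.500 ✓; ∠(WQ, QL) = 90.00° ✓; |QL| = 24.80 ✓; |VL| = 53.15 ✓.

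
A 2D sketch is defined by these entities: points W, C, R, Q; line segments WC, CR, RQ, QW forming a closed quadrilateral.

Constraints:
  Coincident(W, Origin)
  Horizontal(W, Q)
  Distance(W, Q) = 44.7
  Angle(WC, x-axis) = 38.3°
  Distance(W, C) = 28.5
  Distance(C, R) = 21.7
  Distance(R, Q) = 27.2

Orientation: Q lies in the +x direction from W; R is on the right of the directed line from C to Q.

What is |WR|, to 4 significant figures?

18.08

W is at the origin; W and Q share the same y with |WQ| = 44.7 and Q in +x, so Q = (44.7, 0). WC runs at 38.3° with |WC| = 28.5, so C = (22.37, 17.66). R is determined by |CR| = 21.7 and |RQ| = 27.2 together: it lies at the intersection of circle(C, 21.7) and circle(Q, 27.2). With |CQ| = 28.47, the foot of the radical line on CQ is 9.515 from C and the perpendicular offset is √(21.7² − 9.515²) = 19.50. Taking the right-of-CQ solution: R = (17.73, -3.535).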